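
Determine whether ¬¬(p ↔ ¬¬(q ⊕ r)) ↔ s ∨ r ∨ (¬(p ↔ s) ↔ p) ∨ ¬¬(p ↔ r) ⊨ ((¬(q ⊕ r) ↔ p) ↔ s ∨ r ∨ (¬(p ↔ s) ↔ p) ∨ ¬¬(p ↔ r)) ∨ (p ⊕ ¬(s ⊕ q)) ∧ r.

p | q | r | s | φ | ψ
- | - | - | - | - | -
1 | 1 | 1 | 1 | 0 | 1
1 | 1 | 1 | 0 | 0 | 1
1 | 1 | 0 | 1 | 1 | 0
1 | 1 | 0 | 0 | 1 | 0
1 | 0 | 1 | 1 | 1 | 1
1 | 0 | 1 | 0 | 1 | 0
1 | 0 | 0 | 1 | 0 | 1
1 | 0 | 0 | 0 | 0 | 1
0 | 1 | 1 | 1 | 1 | 1
0 | 1 | 1 | 0 | 1 | 0
0 | 1 | 0 | 1 | 0 | 1
0 | 1 | 0 | 0 | 0 | 1
0 | 0 | 1 | 1 | 0 | 1
0 | 0 | 1 | 0 | 0 | 1
0 | 0 | 0 | 1 | 1 | 0
0 | 0 | 0 | 0 | 1 | 0
At p=1, q=1, r=0, s=1 we have φ true but ψ false, so φ does not entail ψ.

no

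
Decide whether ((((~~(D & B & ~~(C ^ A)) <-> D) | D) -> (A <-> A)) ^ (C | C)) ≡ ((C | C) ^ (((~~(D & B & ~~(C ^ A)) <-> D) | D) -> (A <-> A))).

A | B | C | D | φ | ψ
- | - | - | - | - | -
0 | 0 | 0 | 0 | 1 | 1
0 | 0 | 0 | 1 | 1 | 1
0 | 0 | 1 | 0 | 0 | 0
0 | 0 | 1 | 1 | 0 | 0
0 | 1 | 0 | 0 | 1 | 1
0 | 1 | 0 | 1 | 1 | 1
0 | 1 | 1 | 0 | 0 | 0
0 | 1 | 1 | 1 | 0 | 0
1 | 0 | 0 | 0 | 1 | 1
1 | 0 | 0 | 1 | 1 | 1
1 | 0 | 1 | 0 | 0 | 0
1 | 0 | 1 | 1 | 0 | 0
1 | 1 | 0 | 0 | 1 | 1
1 | 1 | 0 | 1 | 1 | 1
1 | 1 | 1 | 0 | 0 | 0
1 | 1 | 1 | 1 | 0 | 0
The columns for φ and ψ agree on every row, so they are logically equivalent.

equivalent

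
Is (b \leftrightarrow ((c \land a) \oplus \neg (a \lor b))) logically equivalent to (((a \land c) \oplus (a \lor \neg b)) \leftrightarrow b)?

a | b | c || φ | ψ
F | F | F || F | F
F | F | T || F | F
F | T | F || F | F
F | T | T || F | F
T | F | F || T | F
T | F | T || F | T
T | T | F || F | T
T | T | T || T | F
The columns differ at a=T, b=F, c=F (φ=T, ψ=F), so they are not equivalent.

not equivalent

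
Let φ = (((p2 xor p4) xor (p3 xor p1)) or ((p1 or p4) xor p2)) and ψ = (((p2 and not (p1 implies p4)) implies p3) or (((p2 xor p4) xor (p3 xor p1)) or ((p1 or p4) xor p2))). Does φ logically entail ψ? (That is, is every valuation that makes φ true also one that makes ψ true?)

p1  p2  p3  p4  |  φ  ψ
T   T   T   T   |  F  T
T   T   T   F   |  T  T
T   T   F   T   |  T  T
T   T   F   F   |  F  F
T   F   T   T   |  T  T
T   F   T   F   |  T  T
T   F   F   T   |  T  T
T   F   F   F   |  T  T
F   T   T   T   |  T  T
F   T   T   F   |  T  T
F   T   F   T   |  F  T
F   T   F   F   |  T  T
F   F   T   T   |  T  T
F   F   T   F   |  T  T
F   F   F   T   |  T  T
F   F   F   F   |  F  T
In every row where φ is true, ψ is also true, so φ ⊨ ψ.

yes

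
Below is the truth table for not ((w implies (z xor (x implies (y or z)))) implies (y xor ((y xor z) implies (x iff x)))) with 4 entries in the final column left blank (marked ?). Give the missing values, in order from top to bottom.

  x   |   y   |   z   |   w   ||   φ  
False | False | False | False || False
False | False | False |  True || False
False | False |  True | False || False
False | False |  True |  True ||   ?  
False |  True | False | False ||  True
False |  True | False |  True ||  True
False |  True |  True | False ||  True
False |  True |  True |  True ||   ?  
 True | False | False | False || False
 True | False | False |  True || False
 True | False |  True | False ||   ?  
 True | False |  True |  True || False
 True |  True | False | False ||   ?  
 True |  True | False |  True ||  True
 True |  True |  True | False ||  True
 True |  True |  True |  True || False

False, False, False, True

Row 4: (w implies (z xor (x implies (y or z)))) = False, (y xor ((y xor z) implies (x iff x))) = True, ((w implies (z xor (x implies (y or z)))) implies (y xor ((y xor z) implies (x iff x)))) = True, so the formula = False.
Row 8: (w implies (z xor (x implies (y or z)))) = False, (y xor ((y xor z) implies (x iff x))) = False, ((w implies (z xor (x implies (y or z)))) implies (y xor ((y xor z) implies (x iff x)))) = True, so the formula = False.
Row 11: (w implies (z xor (x implies (y or z)))) = True, (y xor ((y xor z) implies (x iff x))) = True, ((w implies (z xor (x implies (y or z)))) implies (y xor ((y xor z) implies (x iff x)))) = True, so the formula = False.
Row 13: (w implies (z xor (x implies (y or z)))) = True, (y xor ((y xor z) implies (x iff x))) = False, ((w implies (z xor (x implies (y or z)))) implies (y xor ((y xor z) implies (x iff x)))) = False, so the formula = True.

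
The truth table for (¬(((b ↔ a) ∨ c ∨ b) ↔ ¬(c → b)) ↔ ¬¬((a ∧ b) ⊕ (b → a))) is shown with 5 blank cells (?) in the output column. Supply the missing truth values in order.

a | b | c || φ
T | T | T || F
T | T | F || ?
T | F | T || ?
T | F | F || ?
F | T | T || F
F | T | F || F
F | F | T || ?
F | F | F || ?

Row a=T, b=T, c=F: ¬(((b ↔ a) ∨ c ∨ b) ↔ ¬(c → b)) = T, ¬¬((a ∧ b) ⊕ (b → a)) = F, so the formula = F.
Row a=T, b=F, c=T: ¬(((b ↔ a) ∨ c ∨ b) ↔ ¬(c → b)) = F, ¬¬((a ∧ b) ⊕ (b → a)) = T, so the formula = F.
Row a=T, b=F, c=F: ¬(((b ↔ a) ∨ c ∨ b) ↔ ¬(c → b)) = F, ¬¬((a ∧ b) ⊕ (b → a)) = T, so the formula = F.
Row a=F, b=F, c=T: ¬(((b ↔ a) ∨ c ∨ b) ↔ ¬(c → b)) = F, ¬¬((a ∧ b) ⊕ (b → a)) = T, so the formula = F.
Row a=F, b=F, c=F: ¬(((b ↔ a) ∨ c ∨ b) ↔ ¬(c → b)) = T, ¬¬((a ∧ b) ⊕ (b → a)) = T, so the formula = T.

F, F, F, F, T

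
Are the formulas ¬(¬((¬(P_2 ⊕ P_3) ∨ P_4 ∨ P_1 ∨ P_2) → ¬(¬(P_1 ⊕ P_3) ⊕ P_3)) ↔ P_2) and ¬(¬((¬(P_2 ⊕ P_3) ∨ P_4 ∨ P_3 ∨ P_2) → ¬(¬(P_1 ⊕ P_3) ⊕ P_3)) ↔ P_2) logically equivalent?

P_1  P_2  P_3  P_4  |  φ  ψ
 0    0    0    0   |  1  1
 0    0    0    1   |  1  1
 0    0    1    0   |  0  1
 0    0    1    1   |  1  1
 0    1    0    0   |  0  0
 0    1    0    1   |  0  0
 0    1    1    0   |  0  0
 0    1    1    1   |  0  0
 1    0    0    0   |  0  0
 1    0    0    1   |  0  0
 1    0    1    0   |  0  0
 1    0    1    1   |  0  0
 1    1    0    0   |  1  1
 1    1    0    1   |  1  1
 1    1    1    0   |  1  1
 1    1    1    1   |  1  1
The columns differ at P_1=0, P_2=0, P_3=1, P_4=0 (φ=0, ψ=1), so they are not equivalent.

not equivalent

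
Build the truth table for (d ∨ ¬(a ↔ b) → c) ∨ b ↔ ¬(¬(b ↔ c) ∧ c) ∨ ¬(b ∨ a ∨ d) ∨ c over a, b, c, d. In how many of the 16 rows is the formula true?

13

a | b | c | d || (a ↔ b) | ¬(a ↔ b) | (d ∨ ¬(a ↔ b)) | ((d ∨ ¬(a ↔ b)) → c) | (((d ∨ ¬(a ↔ b)) → c) ∨ b) | (b ↔ c) | ¬(b ↔ c) | (¬(b ↔ c) ∧ c) | ¬(¬(b ↔ c) ∧ c) | (b ∨ a) | ((b ∨ a) ∨ d) | ¬((b ∨ a) ∨ d) | φ
0 | 0 | 0 | 0 ||    1    |    0     |       0        |          1           |             1              |    1    |    0     |       0        |        1        |    0    |       0       |       1        | 1
0 | 0 | 0 | 1 ||    1    |    0     |       1        |          0           |             0              |    1    |    0     |       0        |        1        |    0    |       1       |       0        | 0
0 | 0 | 1 | 0 ||    1    |    0     |       0        |          1           |             1              |    0    |    1     |       1        |        0        |    0    |       0       |       1        | 1
0 | 0 | 1 | 1 ||    1    |    0     |       1        |          1           |             1              |    0    |    1     |       1        |        0        |    0    |       1       |       0        | 1
0 | 1 | 0 | 0 ||    0    |    1     |       1        |          0           |             1              |    0    |    1     |       0        |        1        |    1    |       1       |       0        | 1
0 | 1 | 0 | 1 ||    0    |    1     |       1        |          0           |             1              |    0    |    1     |       0        |        1        |    1    |       1       |       0        | 1
0 | 1 | 1 | 0 ||    0    |    1     |       1        |          1           |             1              |    1    |    0     |       0        |        1        |    1    |       1       |       0        | 1
0 | 1 | 1 | 1 ||    0    |    1     |       1        |          1           |             1              |    1    |    0     |       0        |        1        |    1    |       1       |       0        | 1
1 | 0 | 0 | 0 ||    0    |    1     |       1        |          0           |             0              |    1    |    0     |       0        |        1        |    1    |       1       |       0        | 0
1 | 0 | 0 | 1 ||    0    |    1     |       1        |          0           |             0              |    1    |    0     |       0        |        1        |    1    |       1       |       0        | 0
1 | 0 | 1 | 0 ||    0    |    1     |       1        |          1           |             1              |    0    |    1     |       1        |        0        |    1    |       1       |       0        | 1
1 | 0 | 1 | 1 ||    0    |    1     |       1        |          1           |             1              |    0    |    1     |       1        |        0        |    1    |       1       |       0        | 1
1 | 1 | 0 | 0 ||    1    |    0     |       0        |          1           |             1              |    0    |    1     |       0        |        1        |    1    |       1       |       0        | 1
1 | 1 | 0 | 1 ||    1    |    0     |       1        |          0           |             1              |    0    |    1     |       0        |        1        |    1    |       1       |       0        | 1
1 | 1 | 1 | 0 ||    1    |    0     |       0        |          1           |             1              |    1    |    0     |       0        |        1        |    1    |       1       |       0        | 1
1 | 1 | 1 | 1 ||    1    |    0     |       1        |          1           |             1              |    1    |    0     |       0        |        1        |    1    |       1       |       0        | 1
The formula is true on 13 of the 16 rows.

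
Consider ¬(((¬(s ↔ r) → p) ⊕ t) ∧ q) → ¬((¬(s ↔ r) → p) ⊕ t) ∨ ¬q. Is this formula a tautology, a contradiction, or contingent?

tautology

p  q  r  s  t  |  φ
T  T  T  T  T  |  T
T  T  T  T  F  |  T
T  T  T  F  T  |  T
T  T  T  F  F  |  T
T  T  F  T  T  |  T
T  T  F  T  F  |  T
T  T  F  F  T  |  T
T  T  F  F  F  |  T
T  F  T  T  T  |  T
T  F  T  T  F  |  T
T  F  T  F  T  |  T
T  F  T  F  F  |  T
T  F  F  T  T  |  T
T  F  F  T  F  |  T
T  F  F  F  T  |  T
T  F  F  F  F  |  T
F  T  T  T  T  |  T
F  T  T  T  F  |  T
F  T  T  F  T  |  T
F  T  T  F  F  |  T
F  T  F  T  T  |  T
F  T  F  T  F  |  T
F  T  F  F  T  |  T
F  T  F  F  F  |  T
F  F  T  T  T  |  T
F  F  T  T  F  |  T
F  F  T  F  T  |  T
F  F  T  F  F  |  T
F  F  F  T  T  |  T
F  F  F  T  F  |  T
F  F  F  F  T  |  T
F  F  F  F  F  |  T
Every row is T, so the formula is a tautology.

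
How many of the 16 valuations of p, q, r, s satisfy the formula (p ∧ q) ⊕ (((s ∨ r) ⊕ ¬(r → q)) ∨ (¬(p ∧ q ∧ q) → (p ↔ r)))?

p  q  r  s  |  (p ∧ q)  (s ∨ r)  (r → q)  ¬(r → q)  ((s ∨ r) ⊕ ¬(r → q))  (q ∧ q)  (p ∧ (q ∧ q))  ¬(p ∧ (q ∧ q))  (p ↔ r)  (¬(p ∧ (q ∧ q)) → (p ↔ r))  φ
T  T  T  T  |     T        T        T        F               T               T           T              F            T                 T               F
T  T  T  F  |     T        T        T        F               T               T           T              F            T                 T               F
T  T  F  T  |     T        T        T        F               T               T           T              F            F                 T               F
T  T  F  F  |     T        F        T        F               F               T           T              F            F                 T               F
T  F  T  T  |     F        T        F        T               F               F           F              T            T                 T               T
T  F  T  F  |     F        T        F        T               F               F           F              T            T                 T               T
T  F  F  T  |     F        T        T        F               T               F           F              T            F                 F               T
T  F  F  F  |     F        F        T        F               F               F           F              T            F                 F               F
F  T  T  T  |     F        T        T        F               T               T           F              T            F                 F               T
F  T  T  F  |     F        T        T        F               T               T           F              T            F                 F               T
F  T  F  T  |     F        T        T        F               T               T           F              T            T                 T               T
F  T  F  F  |     F        F        T        F               F               T           F              T            T                 T               T
F  F  T  T  |     F        T        F        T               F               F           F              T            F                 F               F
F  F  T  F  |     F        T        F        T               F               F           F              T            F                 F               F
F  F  F  T  |     F        T        T        F               T               F           F              T            T                 T               T
F  F  F  F  |     F        F        T        F               F               F           F              T            T                 T               T
The formula is true on 9 of the 16 rows.

9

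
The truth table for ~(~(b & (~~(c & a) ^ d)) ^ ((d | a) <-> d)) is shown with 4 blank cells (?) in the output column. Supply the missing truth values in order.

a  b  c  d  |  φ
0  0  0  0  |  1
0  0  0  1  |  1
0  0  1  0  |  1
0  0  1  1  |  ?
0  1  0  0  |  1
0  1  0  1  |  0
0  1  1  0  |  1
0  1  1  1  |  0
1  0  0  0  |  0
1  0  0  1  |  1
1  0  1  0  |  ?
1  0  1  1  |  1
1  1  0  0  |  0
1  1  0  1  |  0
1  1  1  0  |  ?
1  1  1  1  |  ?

Row a=0, b=0, c=1, d=1: ~(b & (~~(c & a) ^ d)) = 1, ((d | a) <-> d) = 1, (~(b & (~~(c & a) ^ d)) ^ ((d | a) <-> d)) = 0, so the formula = 1.
Row a=1, b=0, c=1, d=0: ~(b & (~~(c & a) ^ d)) = 1, ((d | a) <-> d) = 0, (~(b & (~~(c & a) ^ d)) ^ ((d | a) <-> d)) = 1, so the formula = 0.
Row a=1, b=1, c=1, d=0: ~(b & (~~(c & a) ^ d)) = 0, ((d | a) <-> d) = 0, (~(b & (~~(c & a) ^ d)) ^ ((d | a) <-> d)) = 0, so the formula = 1.
Row a=1, b=1, c=1, d=1: ~(b & (~~(c & a) ^ d)) = 1, ((d | a) <-> d) = 1, (~(b & (~~(c & a) ^ d)) ^ ((d | a) <-> d)) = 0, so the formula = 1.

1, 0, 1, 1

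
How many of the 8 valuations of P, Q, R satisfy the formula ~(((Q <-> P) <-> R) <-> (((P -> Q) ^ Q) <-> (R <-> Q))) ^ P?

2

P  Q  R  |  (Q <-> P)  ((Q <-> P) <-> R)  (P -> Q)  ((P -> Q) ^ Q)  (R <-> Q)  φ
1  1  1  |      1              1             1            0             1      0
1  1  0  |      1              0             1            0             0      0
1  0  1  |      0              0             0            0             0      0
1  0  0  |      0              1             0            0             1      0
0  1  1  |      0              0             1            0             1      0
0  1  0  |      0              1             1            0             0      0
0  0  1  |      1              1             1            1             0      1
0  0  0  |      1              0             1            1             1      1
The formula is true on 2 of the 8 rows.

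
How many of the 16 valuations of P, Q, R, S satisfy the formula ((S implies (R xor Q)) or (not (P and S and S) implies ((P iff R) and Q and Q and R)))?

14

P  Q  R  S  |  (R xor Q)  (S implies (R xor Q))  (P and S and S)  not (P and S and S)  (P iff R)  φ
1  1  1  1  |      0                0                   1                  0               1      1
1  1  1  0  |      0                1                   0                  1               1      1
1  1  0  1  |      1                1                   1                  0               0      1
1  1  0  0  |      1                1                   0                  1               0      1
1  0  1  1  |      1                1                   1                  0               1      1
1  0  1  0  |      1                1                   0                  1               1      1
1  0  0  1  |      0                0                   1                  0               0      1
1  0  0  0  |      0                1                   0                  1               0      1
0  1  1  1  |      0                0                   0                  1               0      0
0  1  1  0  |      0                1                   0                  1               0      1
0  1  0  1  |      1                1                   0                  1               1      1
0  1  0  0  |      1                1                   0                  1               1      1
0  0  1  1  |      1                1                   0                  1               0      1
0  0  1  0  |      1                1                   0                  1               0      1
0  0  0  1  |      0                0                   0                  1               1      0
0  0  0  0  |      0                1                   0                  1               1      1
The formula is true on 14 of the 16 rows.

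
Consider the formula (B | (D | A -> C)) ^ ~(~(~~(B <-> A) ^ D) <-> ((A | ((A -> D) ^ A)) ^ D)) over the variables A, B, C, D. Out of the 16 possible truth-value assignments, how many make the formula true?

A  B  C  D     (D | A)  ((D | A) -> C)  (B | ((D | A) -> C))  (B <-> A)  ~(B <-> A)  ~~(B <-> A)  (~~(B <-> A) ^ D)  ~(~~(B <-> A) ^ D)  (A -> D)  ((A -> D) ^ A)  (A | ((A -> D) ^ A))  ((A | ((A -> D) ^ A)) ^ D)  φ
T  T  T  T        T           T                  T                T          F            T               F                  T              T            F                  T                        F               F
T  T  T  F        T           T                  T                T          F            T               T                  F              F            T                  T                        T               F
T  T  F  T        T           F                  T                T          F            T               F                  T              T            F                  T                        F               F
T  T  F  F        T           F                  T                T          F            T               T                  F              F            T                  T                        T               F
T  F  T  T        T           T                  T                F          T            F               T                  F              T            F                  T                        F               T
T  F  T  F        T           T                  T                F          T            F               F                  T              F            T                  T                        T               T
T  F  F  T        T           F                  F                F          T            F               T                  F              T            F                  T                        F               F
T  F  F  F        T           F                  F                F          T            F               F                  T              F            T                  T                        T               F
F  T  T  T        T           T                  T                F          T            F               T                  F              T            T                  T                        F               T
F  T  T  F        F           T                  T                F          T            F               F                  T              T            T                  T                        T               T
F  T  F  T        T           F                  T                F          T            F               T                  F              T            T                  T                        F               T
F  T  F  F        F           T                  T                F          T            F               F                  T              T            T                  T                        T               T
F  F  T  T        T           T                  T                T          F            T               F                  T              T            T                  T                        F               F
F  F  T  F        F           T                  T                T          F            T               T                  F              T            T                  T                        T               F
F  F  F  T        T           F                  F                T          F            T               F                  T              T            T                  T                        F               T
F  F  F  F        F           T                  T                T          F            T               T                  F              T            T                  T                        T               F
The formula is true on 7 of the 16 rows.

7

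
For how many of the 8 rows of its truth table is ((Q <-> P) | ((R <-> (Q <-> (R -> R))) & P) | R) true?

7

P | Q | R | (Q <-> P) | (R -> R) | (Q <-> (R -> R)) | (R <-> (Q <-> (R -> R))) | φ
- | - | - | --------- | -------- | ---------------- | ------------------------ | -
F | F | F |     T     |    T     |        F         |            T             | T
F | F | T |     T     |    T     |        F         |            F             | T
F | T | F |     F     |    T     |        T         |            F             | F
F | T | T |     F     |    T     |        T         |            T             | T
T | F | F |     F     |    T     |        F         |            T             | T
T | F | T |     F     |    T     |        F         |            F             | T
T | T | F |     T     |    T     |        T         |            F             | T
T | T | T |     T     |    T     |        T         |            T             | T
The formula is true on 7 of the 8 rows.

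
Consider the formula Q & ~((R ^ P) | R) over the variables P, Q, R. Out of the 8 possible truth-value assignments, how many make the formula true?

1

P  Q  R     (Q & ~((R ^ P) | R))
T  T  T              F          
T  T  F              F          
T  F  T              F          
T  F  F              F          
F  T  T              F          
F  T  F              T          
F  F  T              F          
F  F  F              F          
The formula is true on 1 of the 8 rows.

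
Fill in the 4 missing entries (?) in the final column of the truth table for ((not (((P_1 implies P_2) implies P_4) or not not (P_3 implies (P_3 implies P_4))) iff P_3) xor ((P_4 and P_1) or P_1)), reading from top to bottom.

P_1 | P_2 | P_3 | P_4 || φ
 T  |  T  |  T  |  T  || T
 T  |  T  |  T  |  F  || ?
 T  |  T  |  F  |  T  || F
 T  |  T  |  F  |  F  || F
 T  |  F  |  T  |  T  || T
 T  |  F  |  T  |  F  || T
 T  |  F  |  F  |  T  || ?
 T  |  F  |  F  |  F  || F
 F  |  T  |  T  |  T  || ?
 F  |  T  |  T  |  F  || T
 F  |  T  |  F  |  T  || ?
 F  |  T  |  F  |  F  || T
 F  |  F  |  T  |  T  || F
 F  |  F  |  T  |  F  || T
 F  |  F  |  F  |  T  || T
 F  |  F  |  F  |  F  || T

Row P_1=T, P_2=T, P_3=T, P_4=F: (not (((P_1 implies P_2) implies P_4) or not not (P_3 implies (P_3 implies P_4))) iff P_3) = T, ((P_4 and P_1) or P_1) = T, so the formula = F.
Row P_1=T, P_2=F, P_3=F, P_4=T: (not (((P_1 implies P_2) implies P_4) or not not (P_3 implies (P_3 implies P_4))) iff P_3) = T, ((P_4 and P_1) or P_1) = T, so the formula = F.
Row P_1=F, P_2=T, P_3=T, P_4=T: (not (((P_1 implies P_2) implies P_4) or not not (P_3 implies (P_3 implies P_4))) iff P_3) = F, ((P_4 and P_1) or P_1) = F, so the formula = F.
Row P_1=F, P_2=T, P_3=F, P_4=T: (not (((P_1 implies P_2) implies P_4) or not not (P_3 implies (P_3 implies P_4))) iff P_3) = T, ((P_4 and P_1) or P_1) = F, so the formula = T.

F, F, F, T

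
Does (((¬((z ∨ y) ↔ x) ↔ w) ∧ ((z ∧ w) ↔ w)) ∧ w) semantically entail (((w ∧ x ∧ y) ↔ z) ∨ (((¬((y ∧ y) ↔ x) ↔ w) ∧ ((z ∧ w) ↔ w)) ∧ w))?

x  y  z  w  |  φ  ψ
F  F  F  F  |  F  T
F  F  F  T  |  F  T
F  F  T  F  |  F  F
F  F  T  T  |  T  F
F  T  F  F  |  F  T
F  T  F  T  |  F  T
F  T  T  F  |  F  F
F  T  T  T  |  T  T
T  F  F  F  |  F  T
T  F  F  T  |  F  T
T  F  T  F  |  F  F
T  F  T  T  |  F  T
T  T  F  F  |  F  T
T  T  F  T  |  F  F
T  T  T  F  |  F  F
T  T  T  T  |  F  T
At x=F, y=F, z=T, w=T we have φ true but ψ false, so φ does not entail ψ.

no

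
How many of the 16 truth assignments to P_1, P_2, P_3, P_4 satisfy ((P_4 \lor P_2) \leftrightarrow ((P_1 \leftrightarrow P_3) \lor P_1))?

10

P_1 | P_2 | P_3 | P_4 | (P_4 \lor P_2) | (P_1 \leftrightarrow P_3) | φ
--- | --- | --- | --- | -------------- | ------------------------- | -
 T  |  T  |  T  |  T  |       T        |             T             | T
 T  |  T  |  T  |  F  |       T        |             T             | T
 T  |  T  |  F  |  T  |       T        |             F             | T
 T  |  T  |  F  |  F  |       T        |             F             | T
 T  |  F  |  T  |  T  |       T        |             T             | T
 T  |  F  |  T  |  F  |       F        |             T             | F
 T  |  F  |  F  |  T  |       T        |             F             | T
 T  |  F  |  F  |  F  |       F        |             F             | F
 F  |  T  |  T  |  T  |       T        |             F             | F
 F  |  T  |  T  |  F  |       T        |             F             | F
 F  |  T  |  F  |  T  |       T        |             T             | T
 F  |  T  |  F  |  F  |       T        |             T             | T
 F  |  F  |  T  |  T  |       T        |             F             | F
 F  |  F  |  T  |  F  |       F        |             F             | T
 F  |  F  |  F  |  T  |       T        |             T             | T
 F  |  F  |  F  |  F  |       F        |             T             | F
The formula is true on 10 of the 16 rows.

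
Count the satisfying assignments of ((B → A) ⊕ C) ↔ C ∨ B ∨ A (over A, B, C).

3

A  B  C  |  (B → A)  ((B → A) ⊕ C)  (C ∨ B ∨ A)  (((B → A) ⊕ C) ↔ (C ∨ B ∨ A))
0  0  0  |     1           1             0                     0              
0  0  1  |     1           0             1                     0              
0  1  0  |     0           0             1                     0              
0  1  1  |     0           1             1                     1              
1  0  0  |     1           1             1                     1              
1  0  1  |     1           0             1                     0              
1  1  0  |     1           1             1                     1              
1  1  1  |     1           0             1                     0              
The formula is true on 3 of the 8 rows.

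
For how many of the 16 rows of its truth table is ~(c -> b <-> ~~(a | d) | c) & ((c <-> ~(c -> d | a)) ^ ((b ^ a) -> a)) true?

4

a | b | c | d | φ
- | - | - | - | -
F | F | F | F | F
F | F | F | T | F
F | F | T | F | F
F | F | T | T | T
F | T | F | F | T
F | T | F | T | F
F | T | T | F | F
F | T | T | T | F
T | F | F | F | F
T | F | F | T | F
T | F | T | F | T
T | F | T | T | T
T | T | F | F | F
T | T | F | T | F
T | T | T | F | F
T | T | T | T | F
The formula is true on 4 of the 16 rows.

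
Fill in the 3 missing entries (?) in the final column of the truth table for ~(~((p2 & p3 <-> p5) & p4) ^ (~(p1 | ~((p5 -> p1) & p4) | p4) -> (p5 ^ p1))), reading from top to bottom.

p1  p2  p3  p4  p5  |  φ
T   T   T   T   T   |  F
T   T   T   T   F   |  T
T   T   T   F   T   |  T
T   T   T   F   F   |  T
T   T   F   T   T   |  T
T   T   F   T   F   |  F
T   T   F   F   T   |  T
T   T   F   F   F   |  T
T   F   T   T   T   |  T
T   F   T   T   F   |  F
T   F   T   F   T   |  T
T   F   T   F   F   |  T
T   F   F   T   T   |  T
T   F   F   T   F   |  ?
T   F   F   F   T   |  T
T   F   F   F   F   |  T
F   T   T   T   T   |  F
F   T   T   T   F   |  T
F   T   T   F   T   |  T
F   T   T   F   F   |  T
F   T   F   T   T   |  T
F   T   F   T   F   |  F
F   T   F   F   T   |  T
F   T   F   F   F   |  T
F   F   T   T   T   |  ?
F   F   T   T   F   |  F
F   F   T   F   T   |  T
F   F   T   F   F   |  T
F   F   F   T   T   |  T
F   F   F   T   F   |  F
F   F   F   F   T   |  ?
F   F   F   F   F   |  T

F, T, T

Row p1=T, p2=F, p3=F, p4=T, p5=F: ~((p2 & p3 <-> p5) & p4) = F, (~(p1 | ~((p5 -> p1) & p4) | p4) -> (p5 ^ p1)) = T, (~((p2 & p3 <-> p5) & p4) ^ (~(p1 | ~((p5 -> p1) & p4) | p4) -> (p5 ^ p1))) = T, so the formula = F.
Row p1=F, p2=F, p3=T, p4=T, p5=T: ~((p2 & p3 <-> p5) & p4) = T, (~(p1 | ~((p5 -> p1) & p4) | p4) -> (p5 ^ p1)) = T, (~((p2 & p3 <-> p5) & p4) ^ (~(p1 | ~((p5 -> p1) & p4) | p4) -> (p5 ^ p1))) = F, so the formula = T.
Row p1=F, p2=F, p3=F, p4=F, p5=T: ~((p2 & p3 <-> p5) & p4) = T, (~(p1 | ~((p5 -> p1) & p4) | p4) -> (p5 ^ p1)) = T, (~((p2 & p3 <-> p5) & p4) ^ (~(p1 | ~((p5 -> p1) & p4) | p4) -> (p5 ^ p1))) = F, so the formula = T.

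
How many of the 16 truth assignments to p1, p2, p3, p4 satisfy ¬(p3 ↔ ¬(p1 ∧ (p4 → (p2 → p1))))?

p1 | p2 | p3 | p4 || (p2 → p1) | (p4 → (p2 → p1)) | (p1 ∧ (p4 → (p2 → p1))) | ¬(p1 ∧ (p4 → (p2 → p1))) | φ
T  | T  | T  | T  ||     T     |        T         |            T            |            F             | T
T  | T  | T  | F  ||     T     |        T         |            T            |            F             | T
T  | T  | F  | T  ||     T     |        T         |            T            |            F             | F
T  | T  | F  | F  ||     T     |        T         |            T            |            F             | F
T  | F  | T  | T  ||     T     |        T         |            T            |            F             | T
T  | F  | T  | F  ||     T     |        T         |            T            |            F             | T
T  | F  | F  | T  ||     T     |        T         |            T            |            F             | F
T  | F  | F  | F  ||     T     |        T         |            T            |            F             | F
F  | T  | T  | T  ||     F     |        F         |            F            |            T             | F
F  | T  | T  | F  ||     F     |        T         |            F            |            T             | F
F  | T  | F  | T  ||     F     |        F         |            F            |            T             | T
F  | T  | F  | F  ||     F     |        T         |            F            |            T             | T
F  | F  | T  | T  ||     T     |        T         |            F            |            T             | F
F  | F  | T  | F  ||     T     |        T         |            F            |            T             | F
F  | F  | F  | T  ||     T     |        T         |            F            |            T             | T
F  | F  | F  | F  ||     T     |        T         |            F            |            T             | T
The formula is true on 8 of the 16 rows.

8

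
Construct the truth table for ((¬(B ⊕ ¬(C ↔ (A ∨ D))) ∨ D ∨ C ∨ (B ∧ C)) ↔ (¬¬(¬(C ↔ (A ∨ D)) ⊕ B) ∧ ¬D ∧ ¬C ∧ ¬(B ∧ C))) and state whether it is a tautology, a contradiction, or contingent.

contradiction

A | B | C | D || (A ∨ D) | (C ↔ (A ∨ D)) | ¬(C ↔ (A ∨ D)) | (B ⊕ ¬(C ↔ (A ∨ D))) | ¬(B ⊕ ¬(C ↔ (A ∨ D))) | (B ∧ C) | (¬(C ↔ (A ∨ D)) ⊕ B) | ¬(¬(C ↔ (A ∨ D)) ⊕ B) | ¬¬(¬(C ↔ (A ∨ D)) ⊕ B) | ¬D | ¬C | ¬(B ∧ C) | φ
T | T | T | T ||    T    |       T       |       F        |          T           |           F           |    T    |          T           |           F           |           T            | F  | F  |    F     | F
T | T | T | F ||    T    |       T       |       F        |          T           |           F           |    T    |          T           |           F           |           T            | T  | F  |    F     | F
T | T | F | T ||    T    |       F       |       T        |          F           |           T           |    F    |          F           |           T           |           F            | F  | T  |    T     | F
T | T | F | F ||    T    |       F       |       T        |          F           |           T           |    F    |          F           |           T           |           F            | T  | T  |    T     | F
T | F | T | T ||    T    |       T       |       F        |          F           |           T           |    F    |          F           |           T           |           F            | F  | F  |    T     | F
T | F | T | F ||    T    |       T       |       F        |          F           |           T           |    F    |          F           |           T           |           F            | T  | F  |    T     | F
T | F | F | T ||    T    |       F       |       T        |          T           |           F           |    F    |          T           |           F           |           T            | F  | T  |    T     | F
T | F | F | F ||    T    |       F       |       T        |          T           |           F           |    F    |          T           |           F           |           T            | T  | T  |    T     | F
F | T | T | T ||    T    |       T       |       F        |          T           |           F           |    T    |          T           |           F           |           T            | F  | F  |    F     | F
F | T | T | F ||    F    |       F       |       T        |          F           |           T           |    T    |          F           |           T           |           F            | T  | F  |    F     | F
F | T | F | T ||    T    |       F       |       T        |          F           |           T           |    F    |          F           |           T           |           F            | F  | T  |    T     | F
F | T | F | F ||    F    |       T       |       F        |          T           |           F           |    F    |          T           |           F           |           T            | T  | T  |    T     | F
F | F | T | T ||    T    |       T       |       F        |          F           |           T           |    F    |          F           |           T           |           F            | F  | F  |    T     | F
F | F | T | F ||    F    |       F       |       T        |          T           |           F           |    F    |          T           |           F           |           T            | T  | F  |    T     | F
F | F | F | T ||    T    |       F       |       T        |          T           |           F           |    F    |          T           |           F           |           T            | F  | T  |    T     | F
F | F | F | F ||    F    |       T       |       F        |          F           |           T           |    F    |          F           |           T           |           F            | T  | T  |    T     | F
Every row is F, so the formula is a contradiction.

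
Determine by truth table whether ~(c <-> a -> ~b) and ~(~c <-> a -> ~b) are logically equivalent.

not equivalent

a | b | c || φ | ψ
1 | 1 | 1 || 1 | 0
1 | 1 | 0 || 0 | 1
1 | 0 | 1 || 0 | 1
1 | 0 | 0 || 1 | 0
0 | 1 | 1 || 0 | 1
0 | 1 | 0 || 1 | 0
0 | 0 | 1 || 0 | 1
0 | 0 | 0 || 1 | 0
The columns differ at a=1, b=1, c=1 (φ=1, ψ=0), so they are not equivalent.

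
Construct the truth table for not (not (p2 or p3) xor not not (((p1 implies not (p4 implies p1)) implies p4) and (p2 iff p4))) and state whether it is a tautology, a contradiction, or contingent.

  p1  |   p2  |   p3  |   p4  | (p2 or p3) | not (p2 or p3) | (p4 implies p1) | not (p4 implies p1) | (p2 iff p4) |   φ  
----- | ----- | ----- | ----- | ---------- | -------------- | --------------- | ------------------- | ----------- | -----
 True |  True |  True |  True |    True    |     False      |       True      |        False        |     True    | False
 True |  True |  True | False |    True    |     False      |       True      |        False        |    False    |  True
 True |  True | False |  True |    True    |     False      |       True      |        False        |     True    | False
 True |  True | False | False |    True    |     False      |       True      |        False        |    False    |  True
 True | False |  True |  True |    True    |     False      |       True      |        False        |    False    |  True
 True | False |  True | False |    True    |     False      |       True      |        False        |     True    | False
 True | False | False |  True |   False    |      True      |       True      |        False        |    False    | False
 True | False | False | False |   False    |      True      |       True      |        False        |     True    |  True
False |  True |  True |  True |    True    |     False      |      False      |         True        |     True    | False
False |  True |  True | False |    True    |     False      |       True      |        False        |    False    |  True
False |  True | False |  True |    True    |     False      |      False      |         True        |     True    | False
False |  True | False | False |    True    |     False      |       True      |        False        |    False    |  True
False | False |  True |  True |    True    |     False      |      False      |         True        |    False    |  True
False | False |  True | False |    True    |     False      |       True      |        False        |     True    |  True
False | False | False |  True |   False    |      True      |      False      |         True        |    False    | False
False | False | False | False |   False    |      True      |       True      |        False        |     True    | False
8 of 16 rows are True, so the formula is contingent.

contingent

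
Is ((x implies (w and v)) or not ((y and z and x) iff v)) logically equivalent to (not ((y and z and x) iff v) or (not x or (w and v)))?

x | y | z | w | v || φ | ψ
T | T | T | T | T || T | T
T | T | T | T | F || T | T
T | T | T | F | T || F | F
T | T | T | F | F || T | T
T | T | F | T | T || T | T
T | T | F | T | F || F | F
T | T | F | F | T || T | T
T | T | F | F | F || F | F
T | F | T | T | T || T | T
T | F | T | T | F || F | F
T | F | T | F | T || T | T
T | F | T | F | F || F | F
T | F | F | T | T || T | T
T | F | F | T | F || F | F
T | F | F | F | T || T | T
T | F | F | F | F || F | F
F | T | T | T | T || T | T
F | T | T | T | F || T | T
F | T | T | F | T || T | T
F | T | T | F | F || T | T
F | T | F | T | T || T | T
F | T | F | T | F || T | T
F | T | F | F | T || T | T
F | T | F | F | F || T | T
F | F | T | T | T || T | T
F | F | T | T | F || T | T
F | F | T | F | T || T | T
F | F | T | F | F || T | T
F | F | F | T | T || T | T
F | F | F | T | F || T | T
F | F | F | F | T || T | T
F | F | F | F | F || T | T
The columns for φ and ψ agree on every row, so they are logically equivalent.

equivalent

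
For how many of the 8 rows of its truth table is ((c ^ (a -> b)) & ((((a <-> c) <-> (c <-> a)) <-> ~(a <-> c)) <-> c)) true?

2

a | b | c || (a -> b) | (c ^ (a -> b)) | (a <-> c) | (c <-> a) | ((a <-> c) <-> (c <-> a)) | ~(a <-> c) | φ
1 | 1 | 1 ||    1     |       0        |     1     |     1     |             1             |     0      | 0
1 | 1 | 0 ||    1     |       1        |     0     |     0     |             1             |     1      | 0
1 | 0 | 1 ||    0     |       1        |     1     |     1     |             1             |     0      | 0
1 | 0 | 0 ||    0     |       0        |     0     |     0     |             1             |     1      | 0
0 | 1 | 1 ||    1     |       0        |     0     |     0     |             1             |     1      | 0
0 | 1 | 0 ||    1     |       1        |     1     |     1     |             1             |     0      | 1
0 | 0 | 1 ||    1     |       0        |     0     |     0     |             1             |     1      | 0
0 | 0 | 0 ||    1     |       1        |     1     |     1     |             1             |     0      | 1
The formula is true on 2 of the 8 rows.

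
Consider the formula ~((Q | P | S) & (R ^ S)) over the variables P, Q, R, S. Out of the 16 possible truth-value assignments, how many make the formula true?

P  Q  R  S     ~((Q | (P | S)) & (R ^ S))
T  T  T  T                 T             
T  T  T  F                 F             
T  T  F  T                 F             
T  T  F  F                 T             
T  F  T  T                 T             
T  F  T  F                 F             
T  F  F  T                 F             
T  F  F  F                 T             
F  T  T  T                 T             
F  T  T  F                 F             
F  T  F  T                 F             
F  T  F  F                 T             
F  F  T  T                 T             
F  F  T  F                 T             
F  F  F  T                 F             
F  F  F  F                 T             
The formula is true on 9 of the 16 rows.

9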